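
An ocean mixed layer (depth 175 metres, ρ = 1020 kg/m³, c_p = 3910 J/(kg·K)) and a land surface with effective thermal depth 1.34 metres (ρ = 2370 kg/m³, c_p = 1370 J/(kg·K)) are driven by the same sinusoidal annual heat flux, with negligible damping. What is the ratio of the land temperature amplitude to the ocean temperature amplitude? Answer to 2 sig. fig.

160

C_ocean = 1020 × 3910 × 175 = 6.98×10^8 J/(m²·K).
C_land = 2370 × 1370 × 1.34 = 4.35×10^6 J/(m²·K).
Undamped amplitude ∝ 1/C, so A_land/A_ocean = C_ocean/C_land = 160.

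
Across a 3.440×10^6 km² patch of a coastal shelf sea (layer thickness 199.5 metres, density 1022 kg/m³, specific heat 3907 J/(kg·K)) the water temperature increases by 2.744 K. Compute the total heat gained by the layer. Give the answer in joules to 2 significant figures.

7.5×10^21 J

Areal heat capacity C = ρ c_p D = 1022 × 3907 × 199.5 = 7.97×10^8 J m⁻² K⁻¹.
Heat per unit area: q = C ΔT = 7.97×10^8 × 2.744 = 2.19×10^9 J/m².
Total heat: Q = q × A = 2.19×10^9 × (3.440×10^6 × 10⁶ m²) = 7.52×10^21 J.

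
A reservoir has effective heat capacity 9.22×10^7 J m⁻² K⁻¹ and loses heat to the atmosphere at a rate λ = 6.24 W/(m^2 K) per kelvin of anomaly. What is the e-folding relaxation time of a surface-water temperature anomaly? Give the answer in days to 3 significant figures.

Areal heat capacity C = 9.22×10^7 J m⁻² K⁻¹ (given).
Relaxation time τ = C / λ = 9.22×10^7 / 6.24 = 1.48×10^7 s.
In days: 1.48×10^7 s / (86400 s/day) = 171 days.

171 days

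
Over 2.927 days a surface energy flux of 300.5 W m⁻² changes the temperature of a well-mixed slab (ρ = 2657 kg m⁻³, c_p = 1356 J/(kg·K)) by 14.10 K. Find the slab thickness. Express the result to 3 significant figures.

1.50 m

Heat input Q = F Δt = 300.5 × 2.53×10^5 s = 7.60×10^7 J/m².
Required areal heat capacity C = Q / ΔT = 5.39×10^6 J/(m²·K).
Depth D = C / (ρ c_p) = 5.39×10^6 / (2657 × 1356) = 1.50 m.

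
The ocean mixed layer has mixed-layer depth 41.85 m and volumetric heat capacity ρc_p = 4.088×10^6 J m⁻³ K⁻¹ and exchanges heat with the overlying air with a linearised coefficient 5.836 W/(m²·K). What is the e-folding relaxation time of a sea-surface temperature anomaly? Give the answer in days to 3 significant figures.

Areal heat capacity C = ρc_p × D = 4.088×10^6 × 41.85 = 1.71×10^8 J/(m^2 K).
Relaxation time τ = C / λ = 1.71×10^8 / 5.836 = 2.93×10^7 s.
In days: 2.93×10^7 s / (86400 s/day) = 339 days.

339 days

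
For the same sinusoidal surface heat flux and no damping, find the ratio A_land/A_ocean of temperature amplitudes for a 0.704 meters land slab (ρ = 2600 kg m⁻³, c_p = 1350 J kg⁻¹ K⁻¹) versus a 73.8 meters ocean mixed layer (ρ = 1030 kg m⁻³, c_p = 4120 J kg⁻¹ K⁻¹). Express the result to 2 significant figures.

130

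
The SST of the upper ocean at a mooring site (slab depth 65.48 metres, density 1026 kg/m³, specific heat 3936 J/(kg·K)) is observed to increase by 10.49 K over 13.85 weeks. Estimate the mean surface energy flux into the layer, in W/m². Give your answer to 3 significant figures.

331

Areal heat capacity C = ρ c_p D = 1026 × 3936 × 65.48 = 2.64×10^8 J/(m^2 K).
Required heat per unit area: Q = C ΔT = 2.64×10^8 × 10.49 = 2.77×10^9 J/m².
Flux F = Q / Δt = 2.77×10^9 / 8.38×10^6 s = 331 W/m².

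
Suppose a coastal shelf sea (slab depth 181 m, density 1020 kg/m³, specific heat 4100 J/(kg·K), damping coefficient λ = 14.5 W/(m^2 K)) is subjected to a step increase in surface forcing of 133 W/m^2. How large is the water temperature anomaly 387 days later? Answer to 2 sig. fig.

Areal heat capacity C = ρ c_p D = 1020 × 4100 × 181 = 7.57×10^8 J/(m^2 K).
τ = C / λ = 7.57×10^8 / 14.5 = 5.22×10^7 s.
Equilibrium anomaly ΔT_eq = F / λ = 133 / 14.5 = 9.17 K.
t = 387 days = 3.34×10^7 s, so t/τ = 0.641.
ΔT(t) = ΔT_eq (1 − e^(−t/τ)) = 9.17 × (1 − e^−0.641) = 4.34 K.

4.3 K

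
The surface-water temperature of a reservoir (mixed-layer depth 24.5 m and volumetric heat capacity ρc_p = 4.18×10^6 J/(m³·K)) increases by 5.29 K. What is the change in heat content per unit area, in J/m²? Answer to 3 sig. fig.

5.42×10^8

Areal heat capacity C = ρc_p × D = 4.18×10^6 × 24.5 = 1.02×10^8 J/(m²·K).
ΔQ = C ΔT = 1.02×10^8 × 5.29 = 5.42×10^8 J/m².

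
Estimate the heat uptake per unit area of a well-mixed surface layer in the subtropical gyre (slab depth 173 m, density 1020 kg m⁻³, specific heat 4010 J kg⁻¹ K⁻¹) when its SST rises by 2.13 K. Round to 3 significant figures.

Areal heat capacity C = ρ c_p D = 1020 × 4010 × 173 = 7.08×10^8 J m⁻² K⁻¹.
ΔQ = C ΔT = 7.08×10^8 × 2.13 = 1.51×10^9 J/m².

1.51×10^9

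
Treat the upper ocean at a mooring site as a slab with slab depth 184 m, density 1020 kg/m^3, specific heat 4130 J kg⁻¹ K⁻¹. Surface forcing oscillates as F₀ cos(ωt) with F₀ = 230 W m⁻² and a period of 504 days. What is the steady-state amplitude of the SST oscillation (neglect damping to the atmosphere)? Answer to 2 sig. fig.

Areal heat capacity C = ρ c_p D = 1020 × 4130 × 184 = 7.75×10^8 J/(m²·K).
Angular frequency ω = 2π / T = 2π / 4.35×10^7 s = 1.44×10^-7 s⁻¹.
Cω = 7.75×10^8 × 1.44×10^-7 = 112 W/(m²·K).
Amplitude A = F₀ / (Cω) = 230 / 112 = 2.06 K.

2.1 K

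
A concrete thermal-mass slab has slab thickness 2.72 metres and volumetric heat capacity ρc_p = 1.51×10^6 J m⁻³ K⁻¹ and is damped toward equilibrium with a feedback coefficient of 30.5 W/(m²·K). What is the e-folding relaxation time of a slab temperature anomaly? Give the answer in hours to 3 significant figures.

Areal heat capacity C = ρc_p × D = 1.51×10^6 × 2.72 = 4.11×10^6 J/(m²·K).
Relaxation time τ = C / λ = 4.11×10^6 / 30.5 = 1.35×10^5 s.
In hours: 1.35×10^5 s / (3600 s/hour) = 37.4 hours.

37.4 hours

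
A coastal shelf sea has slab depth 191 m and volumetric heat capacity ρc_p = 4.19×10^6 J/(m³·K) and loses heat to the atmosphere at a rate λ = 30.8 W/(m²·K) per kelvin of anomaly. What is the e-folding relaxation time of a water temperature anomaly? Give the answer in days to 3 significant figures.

301 days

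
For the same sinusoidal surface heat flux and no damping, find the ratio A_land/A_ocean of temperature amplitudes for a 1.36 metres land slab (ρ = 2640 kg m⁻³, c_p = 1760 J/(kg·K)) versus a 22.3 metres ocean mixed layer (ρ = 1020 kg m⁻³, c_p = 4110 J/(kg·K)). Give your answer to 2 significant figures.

15

C_ocean = 1020 × 4110 × 22.3 = 9.35×10^7 J/(m²·K).
C_land = 2640 × 1760 × 1.36 = 6.32×10^6 J/(m²·K).
Undamped amplitude ∝ 1/C, so A_land/A_ocean = C_ocean/C_land = 14.8.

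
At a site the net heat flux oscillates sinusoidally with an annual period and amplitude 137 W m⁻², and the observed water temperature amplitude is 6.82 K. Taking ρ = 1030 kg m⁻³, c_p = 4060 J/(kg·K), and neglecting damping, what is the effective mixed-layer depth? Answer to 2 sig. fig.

ω = 2π / 3.15×10^7 s = 1.99×10^-7 s⁻¹.
Required C = F₀ / (A ω) = 137 / (6.82 × 1.99×10^-7) = 1.01×10^8 J/(m²·K).
D = C / (ρ c_p) = 1.01×10^8 / (1030 × 4060) = 24.1 m.

24 m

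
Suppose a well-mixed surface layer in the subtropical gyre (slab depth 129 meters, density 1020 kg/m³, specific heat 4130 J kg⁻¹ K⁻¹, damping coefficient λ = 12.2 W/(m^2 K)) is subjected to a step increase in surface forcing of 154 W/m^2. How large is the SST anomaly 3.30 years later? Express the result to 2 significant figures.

11 K

Areal heat capacity C = ρ c_p D = 1020 × 4130 × 129 = 5.43×10^8 J m⁻² K⁻¹.
τ = C / λ = 5.43×10^8 / 12.2 = 4.45×10^7 s.
Equilibrium anomaly ΔT_eq = F / λ = 154 / 12.2 = 12.6 K.
t = 3.30 years = 1.04×10^8 s, so t/τ = 2.34.
ΔT(t) = ΔT_eq (1 − e^(−t/τ)) = 12.6 × (1 − e^−2.34) = 11.4 K.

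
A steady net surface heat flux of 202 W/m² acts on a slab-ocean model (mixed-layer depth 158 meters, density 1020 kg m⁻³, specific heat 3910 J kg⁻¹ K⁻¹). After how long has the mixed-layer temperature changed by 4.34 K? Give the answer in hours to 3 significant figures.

Areal heat capacity C = ρ c_p D = 1020 × 3910 × 158 = 6.30×10^8 J/(m^2 K).
Time required: Δt = C ΔT / F = 6.30×10^8 × 4.34 / 202 = 1.35×10^7 s.
In hours: 1.35×10^7 s / (3600 s/hour) = 3760 hours.

3760 hours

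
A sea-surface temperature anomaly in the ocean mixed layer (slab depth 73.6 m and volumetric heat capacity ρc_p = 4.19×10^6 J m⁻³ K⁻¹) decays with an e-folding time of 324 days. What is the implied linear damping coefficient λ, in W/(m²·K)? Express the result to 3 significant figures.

Areal heat capacity C = ρc_p × D = 4.19×10^6 × 73.6 = 3.08×10^8 J/(m^2 K).
τ = 324 days = 2.80×10^7 s.
λ = C / τ = 3.08×10^8 / 2.80×10^7 = 11.0 W/(m²·K).

11.0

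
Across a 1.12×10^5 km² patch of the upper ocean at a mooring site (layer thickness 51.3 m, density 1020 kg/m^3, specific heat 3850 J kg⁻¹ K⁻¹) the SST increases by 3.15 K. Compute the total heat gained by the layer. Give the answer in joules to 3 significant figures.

7.11×10^19 J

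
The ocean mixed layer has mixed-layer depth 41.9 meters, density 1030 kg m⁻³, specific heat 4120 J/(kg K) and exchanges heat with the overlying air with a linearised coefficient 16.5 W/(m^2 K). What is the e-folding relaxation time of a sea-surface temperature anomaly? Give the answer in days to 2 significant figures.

120 days

Areal heat capacity C = ρ c_p D = 1030 × 4120 × 41.9 = 1.78×10^8 J/(m^2 K).
Relaxation time τ = C / λ = 1.78×10^8 / 16.5 = 1.08×10^7 s.
In days: 1.08×10^7 s / (86400 s/day) = 125 days.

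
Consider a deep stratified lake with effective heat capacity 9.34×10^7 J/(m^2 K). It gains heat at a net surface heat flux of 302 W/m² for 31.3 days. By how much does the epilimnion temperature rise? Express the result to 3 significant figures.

Areal heat capacity C = 9.34×10^7 J/(m^2 K) (given).
Net heat input Q = F Δt = 302 × (31.3 days × 86400 s/day) = 8.17×10^8 J/m².
ΔT = Q / C = 8.17×10^8 / 9.34×10^7 = 8.74 K.

8.74 K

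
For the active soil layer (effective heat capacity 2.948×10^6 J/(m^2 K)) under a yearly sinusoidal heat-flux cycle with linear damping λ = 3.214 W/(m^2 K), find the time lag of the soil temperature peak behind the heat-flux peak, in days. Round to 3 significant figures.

Areal heat capacity C = 2.948×10^6 J/(m^2 K) (given).
ω = 2π / 3.15×10^7 s = 1.99×10^-7 s⁻¹.
Phase lag φ = arctan(Cω/λ) = arctan(0.587/3.214) = 0.181 rad.
Time lag = φ / ω = 0.181 / 1.99×10^-7 = 9.07×10^5 s = 10.5 days.

10.5 days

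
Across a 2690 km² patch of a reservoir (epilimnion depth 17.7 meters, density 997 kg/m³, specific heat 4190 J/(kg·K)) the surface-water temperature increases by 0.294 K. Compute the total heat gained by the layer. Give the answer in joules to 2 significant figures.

Areal heat capacity C = ρ c_p D = 997 × 4190 × 17.7 = 7.39×10^7 J/(m²·K).
Heat per unit area: q = C ΔT = 7.39×10^7 × 0.294 = 2.17×10^7 J/m².
Total heat: Q = q × A = 2.17×10^7 × (2690 × 10⁶ m²) = 5.85×10^16 J.

5.8×10^16 J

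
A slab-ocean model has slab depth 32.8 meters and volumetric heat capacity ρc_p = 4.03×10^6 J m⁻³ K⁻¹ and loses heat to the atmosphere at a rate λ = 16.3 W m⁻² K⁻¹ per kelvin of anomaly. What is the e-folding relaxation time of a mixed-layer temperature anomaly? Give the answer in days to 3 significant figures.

Areal heat capacity C = ρc_p × D = 4.03×10^6 × 32.8 = 1.32×10^8 J/(m²·K).
Relaxation time τ = C / λ = 1.32×10^8 / 16.3 = 8.11×10^6 s.
In days: 8.11×10^6 s / (86400 s/day) = 93.9 days.

93.9 days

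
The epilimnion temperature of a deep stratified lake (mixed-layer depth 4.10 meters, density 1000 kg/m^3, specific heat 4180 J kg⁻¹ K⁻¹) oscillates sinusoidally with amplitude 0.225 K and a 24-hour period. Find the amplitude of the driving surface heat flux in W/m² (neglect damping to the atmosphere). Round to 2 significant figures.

Areal heat capacity C = ρ c_p D = 1000 × 4180 × 4.10 = 1.71×10^7 J/(m^2 K).
ω = 2π / 86400 s = 7.27×10^-5 s⁻¹.
Cω = 1.71×10^7 × 7.27×10^-5 = 1250 W/(m²·K).
F₀ = A × Cω = 0.225 × 1250 = 280 W/m².

280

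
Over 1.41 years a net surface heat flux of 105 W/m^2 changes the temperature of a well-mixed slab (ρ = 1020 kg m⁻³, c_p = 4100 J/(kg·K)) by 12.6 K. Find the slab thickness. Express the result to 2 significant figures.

89 m

Heat input Q = F Δt = 105 × 4.45×10^7 s = 4.67×10^9 J/m².
Required areal heat capacity C = Q / ΔT = 3.71×10^8 J/(m²·K).
Depth D = C / (ρ c_p) = 3.71×10^8 / (1020 × 4100) = 88.7 m.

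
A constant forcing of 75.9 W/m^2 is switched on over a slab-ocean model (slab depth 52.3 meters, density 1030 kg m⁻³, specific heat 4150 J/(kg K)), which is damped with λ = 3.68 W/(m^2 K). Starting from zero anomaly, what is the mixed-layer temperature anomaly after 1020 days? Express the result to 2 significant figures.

16 K

Areal heat capacity C = ρ c_p D = 1030 × 4150 × 52.3 = 2.24×10^8 J m⁻² K⁻¹.
τ = C / λ = 2.24×10^8 / 3.68 = 6.07×10^7 s.
Equilibrium anomaly ΔT_eq = F / λ = 75.9 / 3.68 = 20.6 K.
t = 1020 days = 8.81×10^7 s, so t/τ = 1.45.
ΔT(t) = ΔT_eq (1 − e^(−t/τ)) = 20.6 × (1 − e^−1.45) = 15.8 K.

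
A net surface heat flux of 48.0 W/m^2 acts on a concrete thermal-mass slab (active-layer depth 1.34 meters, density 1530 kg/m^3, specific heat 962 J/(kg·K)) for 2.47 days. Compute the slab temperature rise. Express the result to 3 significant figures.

Areal heat capacity C = ρ c_p D = 1530 × 962 × 1.34 = 1.97×10^6 J m⁻² K⁻¹.
Net heat input Q = F Δt = 48.0 × (2.47 days × 86400 s/day) = 1.02×10^7 J/m².
ΔT = Q / C = 1.02×10^7 / 1.97×10^6 = 5.19 K.

5.19 K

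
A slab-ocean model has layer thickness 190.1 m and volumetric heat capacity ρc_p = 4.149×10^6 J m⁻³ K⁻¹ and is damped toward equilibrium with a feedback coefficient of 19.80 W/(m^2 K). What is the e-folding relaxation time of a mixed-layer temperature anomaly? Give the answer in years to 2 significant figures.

Areal heat capacity C = ρc_p × D = 4.149×10^6 × 190.1 = 7.89×10^8 J m⁻² K⁻¹.
Relaxation time τ = C / λ = 7.89×10^8 / 19.80 = 3.98×10^7 s.
In years: 3.98×10^7 s / (3.156×10^7 s/year) = 1.26 years.

1.3 years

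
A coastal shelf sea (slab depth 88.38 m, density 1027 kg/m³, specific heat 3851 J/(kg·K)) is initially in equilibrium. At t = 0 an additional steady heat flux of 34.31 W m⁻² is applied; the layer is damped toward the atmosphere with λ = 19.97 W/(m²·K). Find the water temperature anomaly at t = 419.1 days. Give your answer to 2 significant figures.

1.5 K

Areal heat capacity C = ρ c_p D = 1027 × 3851 × 88.38 = 3.50×10^8 J/(m^2 K).
τ = C / λ = 3.50×10^8 / 19.97 = 1.75×10^7 s.
Equilibrium anomaly ΔT_eq = F / λ = 34.31 / 19.97 = 1.72 K.
t = 419.1 days = 3.62×10^7 s, so t/τ = 2.07.
ΔT(t) = ΔT_eq (1 − e^(−t/τ)) = 1.72 × (1 − e^−2.07) = 1.50 K.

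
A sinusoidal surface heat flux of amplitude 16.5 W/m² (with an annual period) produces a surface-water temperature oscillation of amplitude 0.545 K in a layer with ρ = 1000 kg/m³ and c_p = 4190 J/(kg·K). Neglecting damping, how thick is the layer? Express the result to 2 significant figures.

36 m

ω = 2π / 3.15×10^7 s = 1.99×10^-7 s⁻¹.
Required C = F₀ / (A ω) = 16.5 / (0.545 × 1.99×10^-7) = 1.52×10^8 J/(m²·K).
D = C / (ρ c_p) = 1.52×10^8 / (1000 × 4190) = 36.3 m.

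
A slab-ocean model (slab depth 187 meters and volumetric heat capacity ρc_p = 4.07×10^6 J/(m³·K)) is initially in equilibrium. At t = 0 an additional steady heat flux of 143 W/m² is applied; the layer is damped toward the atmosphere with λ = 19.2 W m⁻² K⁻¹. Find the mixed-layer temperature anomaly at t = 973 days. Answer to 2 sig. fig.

Areal heat capacity C = ρc_p × D = 4.07×10^6 × 187 = 7.61×10^8 J m⁻² K⁻¹.
τ = C / λ = 7.61×10^8 / 19.2 = 3.96×10^7 s.
Equilibrium anomaly ΔT_eq = F / λ = 143 / 19.2 = 7.45 K.
t = 973 days = 8.41×10^7 s, so t/τ = 2.12.
ΔT(t) = ΔT_eq (1 − e^(−t/τ)) = 7.45 × (1 − e^−2.12) = 6.55 K.

6.6 K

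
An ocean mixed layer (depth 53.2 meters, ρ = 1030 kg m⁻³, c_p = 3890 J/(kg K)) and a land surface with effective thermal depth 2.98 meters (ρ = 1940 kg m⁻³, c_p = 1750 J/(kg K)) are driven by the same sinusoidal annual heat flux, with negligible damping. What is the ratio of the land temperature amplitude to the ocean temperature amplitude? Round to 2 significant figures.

21

C_ocean = 1030 × 3890 × 53.2 = 2.13×10^8 J/(m²·K).
C_land = 1940 × 1750 × 2.98 = 1.01×10^7 J/(m²·K).
Undamped amplitude ∝ 1/C, so A_land/A_ocean = C_ocean/C_land = 21.1.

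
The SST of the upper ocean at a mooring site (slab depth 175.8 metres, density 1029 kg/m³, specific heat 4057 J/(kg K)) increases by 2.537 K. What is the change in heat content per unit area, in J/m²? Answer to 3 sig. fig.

1.86×10^9

Areal heat capacity C = ρ c_p D = 1029 × 4057 × 175.8 = 7.34×10^8 J m⁻² K⁻¹.
ΔQ = C ΔT = 7.34×10^8 × 2.537 = 1.86×10^9 J/m².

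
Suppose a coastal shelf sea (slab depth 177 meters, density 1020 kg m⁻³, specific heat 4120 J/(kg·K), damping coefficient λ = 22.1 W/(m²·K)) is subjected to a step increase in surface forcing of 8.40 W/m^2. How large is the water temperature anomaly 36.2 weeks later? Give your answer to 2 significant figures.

Areal heat capacity C = ρ c_p D = 1020 × 4120 × 177 = 7.44×10^8 J/(m²·K).
τ = C / λ = 7.44×10^8 / 22.1 = 3.37×10^7 s.
Equilibrium anomaly ΔT_eq = F / λ = 8.40 / 22.1 = 0.380 K.
t = 36.2 weeks = 2.19×10^7 s, so t/τ = 0.650.
ΔT(t) = ΔT_eq (1 − e^(−t/τ)) = 0.380 × (1 − e^−0.650) = 0.182 K.

0.18 K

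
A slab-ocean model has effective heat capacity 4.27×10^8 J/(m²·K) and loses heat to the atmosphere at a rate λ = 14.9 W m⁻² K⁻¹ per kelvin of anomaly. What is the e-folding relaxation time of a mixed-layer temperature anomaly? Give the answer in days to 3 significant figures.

Areal heat capacity C = 4.27×10^8 J/(m²·K) (given).
Relaxation time τ = C / λ = 4.27×10^8 / 14.9 = 2.87×10^7 s.
In days: 2.87×10^7 s / (86400 s/day) = 332 days.

332 days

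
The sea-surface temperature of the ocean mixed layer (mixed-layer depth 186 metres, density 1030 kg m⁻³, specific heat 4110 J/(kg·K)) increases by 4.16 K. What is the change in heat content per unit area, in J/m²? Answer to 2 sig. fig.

3.3×10^9

Areal heat capacity C = ρ c_p D = 1030 × 4110 × 186 = 7.87×10^8 J/(m^2 K).
ΔQ = C ΔT = 7.87×10^8 × 4.16 = 3.28×10^9 J/m².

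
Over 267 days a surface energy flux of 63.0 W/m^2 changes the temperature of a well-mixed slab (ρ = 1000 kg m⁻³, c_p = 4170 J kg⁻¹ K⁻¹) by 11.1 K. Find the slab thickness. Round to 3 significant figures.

31.4 m

Heat input Q = F Δt = 63.0 × 2.31×10^7 s = 1.45×10^9 J/m².
Required areal heat capacity C = Q / ΔT = 1.31×10^8 J/(m²·K).
Depth D = C / (ρ c_p) = 1.31×10^8 / (1000 × 4170) = 31.4 m.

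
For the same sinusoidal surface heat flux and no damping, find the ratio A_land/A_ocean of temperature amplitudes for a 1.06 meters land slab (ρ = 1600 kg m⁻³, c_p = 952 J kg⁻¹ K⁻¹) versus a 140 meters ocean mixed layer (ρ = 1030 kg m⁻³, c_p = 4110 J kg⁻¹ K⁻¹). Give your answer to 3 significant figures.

367

C_ocean = 1030 × 4110 × 140 = 5.93×10^8 J/(m²·K).
C_land = 1600 × 952 × 1.06 = 1.61×10^6 J/(m²·K).
Undamped amplitude ∝ 1/C, so A_land/A_ocean = C_ocean/C_land = 367.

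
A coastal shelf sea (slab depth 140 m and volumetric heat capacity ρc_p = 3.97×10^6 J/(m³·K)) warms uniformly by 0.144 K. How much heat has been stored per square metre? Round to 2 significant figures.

Areal heat capacity C = ρc_p × D = 3.97×10^6 × 140 = 5.56×10^8 J/(m²·K).
ΔQ = C ΔT = 5.56×10^8 × 0.144 = 8.00×10^7 J/m².

8.0×10^7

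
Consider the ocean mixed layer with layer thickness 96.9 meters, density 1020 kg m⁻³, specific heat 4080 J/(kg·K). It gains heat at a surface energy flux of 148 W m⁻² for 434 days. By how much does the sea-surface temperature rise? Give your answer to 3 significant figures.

13.8 K

Areal heat capacity C = ρ c_p D = 1020 × 4080 × 96.9 = 4.03×10^8 J/(m^2 K).
Net heat input Q = F Δt = 148 × (434 days × 86400 s/day) = 5.55×10^9 J/m².
ΔT = Q / C = 5.55×10^9 / 4.03×10^8 = 13.8 K.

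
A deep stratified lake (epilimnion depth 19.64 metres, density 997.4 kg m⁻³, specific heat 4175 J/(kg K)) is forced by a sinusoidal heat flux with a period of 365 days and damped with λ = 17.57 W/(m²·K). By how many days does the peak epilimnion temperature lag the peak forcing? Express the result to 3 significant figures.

Areal heat capacity C = ρ c_p D = 997.4 × 4175 × 19.64 = 8.18×10^7 J/(m^2 K).
ω = 2π / 3.15×10^7 s = 1.99×10^-7 s⁻¹.
Phase lag φ = arctan(Cω/λ) = arctan(16.3/17.57) = 0.748 rad.
Time lag = φ / ω = 0.748 / 1.99×10^-7 = 3.75×10^6 s = 43.4 days.

43.4 days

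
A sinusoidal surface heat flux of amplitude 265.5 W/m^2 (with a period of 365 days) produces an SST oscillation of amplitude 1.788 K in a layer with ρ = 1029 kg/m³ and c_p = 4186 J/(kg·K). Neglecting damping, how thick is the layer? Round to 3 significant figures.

173 m

ω = 2π / 3.15×10^7 s = 1.99×10^-7 s⁻¹.
Required C = F₀ / (A ω) = 265.5 / (1.788 × 1.99×10^-7) = 7.45×10^8 J/(m²·K).
D = C / (ρ c_p) = 7.45×10^8 / (1029 × 4186) = 173 m.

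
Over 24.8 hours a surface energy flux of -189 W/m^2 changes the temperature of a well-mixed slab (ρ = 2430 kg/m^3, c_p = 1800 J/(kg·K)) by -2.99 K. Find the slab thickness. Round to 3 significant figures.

1.29 m

Heat input Q = F Δt = -189 × 89300 s = -1.69×10^7 J/m².
Required areal heat capacity C = Q / ΔT = 5.64×10^6 J/(m²·K).
Depth D = C / (ρ c_p) = 5.64×10^6 / (2430 × 1800) = 1.29 m.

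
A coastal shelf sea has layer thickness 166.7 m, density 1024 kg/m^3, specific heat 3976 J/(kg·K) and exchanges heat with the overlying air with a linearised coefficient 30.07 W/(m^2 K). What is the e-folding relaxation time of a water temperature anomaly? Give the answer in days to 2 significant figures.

260 days

Areal heat capacity C = ρ c_p D = 1024 × 3976 × 166.7 = 6.79×10^8 J m⁻² K⁻¹.
Relaxation time τ = C / λ = 6.79×10^8 / 30.07 = 2.26×10^7 s.
In days: 2.26×10^7 s / (86400 s/day) = 261 days.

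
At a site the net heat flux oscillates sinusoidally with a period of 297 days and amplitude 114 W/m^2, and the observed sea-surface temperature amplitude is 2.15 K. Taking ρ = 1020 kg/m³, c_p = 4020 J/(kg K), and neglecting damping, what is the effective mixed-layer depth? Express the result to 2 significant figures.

ω = 2π / 2.57×10^7 s = 2.45×10^-7 s⁻¹.
Required C = F₀ / (A ω) = 114 / (2.15 × 2.45×10^-7) = 2.17×10^8 J/(m²·K).
D = C / (ρ c_p) = 2.17×10^8 / (1020 × 4020) = 52.8 m.

53 m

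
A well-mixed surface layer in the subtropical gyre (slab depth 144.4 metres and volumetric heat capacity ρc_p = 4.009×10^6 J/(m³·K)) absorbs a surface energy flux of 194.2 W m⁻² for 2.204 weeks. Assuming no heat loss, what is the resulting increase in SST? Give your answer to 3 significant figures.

Areal heat capacity C = ρc_p × D = 4.009×10^6 × 144.4 = 5.79×10^8 J m⁻² K⁻¹.
Net heat input Q = F Δt = 194.2 × (2.204 weeks × 6.048×10^5 s/week) = 2.59×10^8 J/m².
ΔT = Q / C = 2.59×10^8 / 5.79×10^8 = 0.447 K.

0.447 K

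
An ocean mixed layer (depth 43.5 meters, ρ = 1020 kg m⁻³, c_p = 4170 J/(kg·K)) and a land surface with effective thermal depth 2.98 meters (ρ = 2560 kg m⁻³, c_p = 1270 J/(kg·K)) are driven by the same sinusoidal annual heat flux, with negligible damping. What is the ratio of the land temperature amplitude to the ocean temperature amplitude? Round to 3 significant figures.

C_ocean = 1020 × 4170 × 43.5 = 1.85×10^8 J/(m²·K).
C_land = 2560 × 1270 × 2.98 = 9.69×10^6 J/(m²·K).
Undamped amplitude ∝ 1/C, so A_land/A_ocean = C_ocean/C_land = 19.1.

19.1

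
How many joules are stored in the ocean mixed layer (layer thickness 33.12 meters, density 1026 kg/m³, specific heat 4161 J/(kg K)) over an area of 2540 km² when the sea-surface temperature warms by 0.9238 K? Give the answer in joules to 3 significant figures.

Areal heat capacity C = ρ c_p D = 1026 × 4161 × 33.12 = 1.41×10^8 J/(m^2 K).
Heat per unit area: q = C ΔT = 1.41×10^8 × 0.9238 = 1.31×10^8 J/m².
Total heat: Q = q × A = 1.31×10^8 × (2540 × 10⁶ m²) = 3.32×10^17 J.

3.32×10^17 J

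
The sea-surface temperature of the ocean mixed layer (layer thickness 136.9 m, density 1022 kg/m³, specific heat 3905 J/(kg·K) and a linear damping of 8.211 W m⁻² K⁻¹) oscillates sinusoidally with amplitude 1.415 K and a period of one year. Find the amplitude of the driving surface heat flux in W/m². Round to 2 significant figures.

150

Areal heat capacity C = ρ c_p D = 1022 × 3905 × 136.9 = 5.46×10^8 J/(m²·K).
ω = 2π / 3.15×10^7 s = 1.99×10^-7 s⁻¹.
√((Cω)² + λ²) = √((109)² + 8.211²) = 109 W/(m²·K).
F₀ = A × √((Cω)²+λ²) = 1.415 × 109 = 154 W/m².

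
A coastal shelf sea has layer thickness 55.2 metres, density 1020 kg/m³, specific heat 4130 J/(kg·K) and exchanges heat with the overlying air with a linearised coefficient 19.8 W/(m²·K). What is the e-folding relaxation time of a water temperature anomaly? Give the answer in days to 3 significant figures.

136 days

Areal heat capacity C = ρ c_p D = 1020 × 4130 × 55.2 = 2.33×10^8 J/(m^2 K).
Relaxation time τ = C / λ = 2.33×10^8 / 19.8 = 1.17×10^7 s.
In days: 1.17×10^7 s / (86400 s/day) = 136 days.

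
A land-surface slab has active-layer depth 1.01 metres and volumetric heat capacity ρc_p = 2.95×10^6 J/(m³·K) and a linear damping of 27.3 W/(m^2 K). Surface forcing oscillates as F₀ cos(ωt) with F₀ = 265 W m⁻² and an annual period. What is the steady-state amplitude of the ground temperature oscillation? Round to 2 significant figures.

Areal heat capacity C = ρc_p × D = 2.95×10^6 × 1.01 = 2.98×10^6 J/(m²·K).
Angular frequency ω = 2π / T = 2π / 3.15×10^7 s = 1.99×10^-7 s⁻¹.
√((Cω)² + λ²) = √((0.594)² + 27.3²) = 27.3 W/(m²·K).
Amplitude A = F₀ / √((Cω)²+λ²) = 265 / 27.3 = 9.70 K.

9.7 K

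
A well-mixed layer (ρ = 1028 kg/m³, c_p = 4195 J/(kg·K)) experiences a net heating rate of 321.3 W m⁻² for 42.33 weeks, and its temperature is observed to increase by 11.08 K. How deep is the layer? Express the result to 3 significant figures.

172 m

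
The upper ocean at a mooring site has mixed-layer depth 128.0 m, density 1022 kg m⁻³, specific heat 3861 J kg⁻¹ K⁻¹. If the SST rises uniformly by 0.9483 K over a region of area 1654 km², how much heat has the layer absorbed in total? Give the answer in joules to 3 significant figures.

Areal heat capacity C = ρ c_p D = 1022 × 3861 × 128.0 = 5.05×10^8 J/(m^2 K).
Heat per unit area: q = C ΔT = 5.05×10^8 × 0.9483 = 4.79×10^8 J/m².
Total heat: Q = q × A = 4.79×10^8 × (1654 × 10⁶ m²) = 7.92×10^17 J.

7.92×10^17 J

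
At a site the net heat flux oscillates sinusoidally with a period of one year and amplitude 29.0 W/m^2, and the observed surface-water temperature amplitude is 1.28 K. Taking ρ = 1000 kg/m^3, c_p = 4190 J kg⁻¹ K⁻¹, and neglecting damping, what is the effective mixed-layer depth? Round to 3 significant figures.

27.1 m

ω = 2π / 3.15×10^7 s = 1.99×10^-7 s⁻¹.
Required C = F₀ / (A ω) = 29.0 / (1.28 × 1.99×10^-7) = 1.14×10^8 J/(m²·K).
D = C / (ρ c_p) = 1.14×10^8 / (1000 × 4190) = 27.1 m.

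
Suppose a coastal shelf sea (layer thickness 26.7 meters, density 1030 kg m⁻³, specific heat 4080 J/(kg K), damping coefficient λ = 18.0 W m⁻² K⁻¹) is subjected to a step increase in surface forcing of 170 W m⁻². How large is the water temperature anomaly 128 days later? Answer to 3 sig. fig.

7.84 K

Areal heat capacity C = ρ c_p D = 1030 × 4080 × 26.7 = 1.12×10^8 J/(m²·K).
τ = C / λ = 1.12×10^8 / 18.0 = 6.23×10^6 s.
Equilibrium anomaly ΔT_eq = F / λ = 170 / 18.0 = 9.44 K.
t = 128 days = 1.11×10^7 s, so t/τ = 1.77.
ΔT(t) = ΔT_eq (1 − e^(−t/τ)) = 9.44 × (1 − e^−1.77) = 7.84 K.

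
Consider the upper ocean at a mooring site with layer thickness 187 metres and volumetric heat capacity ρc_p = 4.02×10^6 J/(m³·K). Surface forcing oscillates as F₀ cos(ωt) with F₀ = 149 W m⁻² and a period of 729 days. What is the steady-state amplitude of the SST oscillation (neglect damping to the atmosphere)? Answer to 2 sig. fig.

2.0 K

Areal heat capacity C = ρc_p × D = 4.02×10^6 × 187 = 7.52×10^8 J/(m^2 K).
Angular frequency ω = 2π / T = 2π / 6.30×10^7 s = 9.98×10^-8 s⁻¹.
Cω = 7.52×10^8 × 9.98×10^-8 = 75.0 W/(m²·K).
Amplitude A = F₀ / (Cω) = 149 / 75.0 = 1.99 K.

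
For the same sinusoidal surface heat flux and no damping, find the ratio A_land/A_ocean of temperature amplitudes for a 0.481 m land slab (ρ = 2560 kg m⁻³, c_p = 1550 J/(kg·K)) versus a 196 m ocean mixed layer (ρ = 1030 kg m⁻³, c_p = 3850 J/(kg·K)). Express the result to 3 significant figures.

C_ocean = 1030 × 3850 × 196 = 7.77×10^8 J/(m²·K).
C_land = 2560 × 1550 × 0.481 = 1.91×10^6 J/(m²·K).
Undamped amplitude ∝ 1/C, so A_land/A_ocean = C_ocean/C_land = 407.

407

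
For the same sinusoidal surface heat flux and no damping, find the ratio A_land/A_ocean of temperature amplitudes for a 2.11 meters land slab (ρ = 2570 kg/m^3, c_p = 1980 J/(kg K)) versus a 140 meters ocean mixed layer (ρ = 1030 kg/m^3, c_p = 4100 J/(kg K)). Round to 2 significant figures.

C_ocean = 1030 × 4100 × 140 = 5.91×10^8 J/(m²·K).
C_land = 2570 × 1980 × 2.11 = 1.07×10^7 J/(m²·K).
Undamped amplitude ∝ 1/C, so A_land/A_ocean = C_ocean/C_land = 55.1.

55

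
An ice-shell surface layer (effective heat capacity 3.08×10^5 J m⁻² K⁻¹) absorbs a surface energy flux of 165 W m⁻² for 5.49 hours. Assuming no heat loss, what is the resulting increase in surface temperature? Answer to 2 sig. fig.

11 K

Areal heat capacity C = 3.08×10^5 J m⁻² K⁻¹ (given).
Net heat input Q = F Δt = 165 × (5.49 hours × 3600 s/hour) = 3.26×10^6 J/m².
ΔT = Q / C = 3.26×10^6 / 3.08×10^5 = 10.6 K.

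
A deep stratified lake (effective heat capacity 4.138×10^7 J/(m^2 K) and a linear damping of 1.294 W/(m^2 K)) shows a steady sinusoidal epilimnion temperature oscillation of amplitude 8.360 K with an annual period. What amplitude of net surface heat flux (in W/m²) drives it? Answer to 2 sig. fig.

70

Areal heat capacity C = 4.138×10^7 J/(m^2 K) (given).
ω = 2π / 3.15×10^7 s = 1.99×10^-7 s⁻¹.
√((Cω)² + λ²) = √((8.24)² + 1.294²) = 8.35 W/(m²·K).
F₀ = A × √((Cω)²+λ²) = 8.360 × 8.35 = 69.8 W/m².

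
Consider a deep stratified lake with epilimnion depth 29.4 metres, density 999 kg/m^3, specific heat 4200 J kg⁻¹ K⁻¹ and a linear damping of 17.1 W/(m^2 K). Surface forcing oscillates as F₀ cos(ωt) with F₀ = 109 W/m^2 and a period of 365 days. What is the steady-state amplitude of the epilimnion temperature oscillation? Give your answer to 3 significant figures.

3.64 K

Areal heat capacity C = ρ c_p D = 999 × 4200 × 29.4 = 1.23×10^8 J/(m²·K).
Angular frequency ω = 2π / T = 2π / 3.15×10^7 s = 1.99×10^-7 s⁻¹.
√((Cω)² + λ²) = √((24.6)² + 17.1²) = 29.9 W/(m²·K).
Amplitude A = F₀ / √((Cω)²+λ²) = 109 / 29.9 = 3.64 K.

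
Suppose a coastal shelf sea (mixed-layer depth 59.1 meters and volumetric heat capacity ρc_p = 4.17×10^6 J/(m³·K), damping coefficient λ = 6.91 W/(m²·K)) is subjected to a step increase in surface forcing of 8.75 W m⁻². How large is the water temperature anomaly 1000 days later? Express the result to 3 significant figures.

1.15 K

Areal heat capacity C = ρc_p × D = 4.17×10^6 × 59.1 = 2.46×10^8 J/(m²·K).
τ = C / λ = 2.46×10^8 / 6.91 = 3.57×10^7 s.
Equilibrium anomaly ΔT_eq = F / λ = 8.75 / 6.91 = 1.27 K.
t = 1000 days = 8.64×10^7 s, so t/τ = 2.42.
ΔT(t) = ΔT_eq (1 − e^(−t/τ)) = 1.27 × (1 − e^−2.42) = 1.15 K.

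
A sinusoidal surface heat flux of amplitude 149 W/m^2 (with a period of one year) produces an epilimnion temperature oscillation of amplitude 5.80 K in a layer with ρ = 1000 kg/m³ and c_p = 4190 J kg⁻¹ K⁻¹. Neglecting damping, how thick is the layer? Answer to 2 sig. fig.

ω = 2π / 3.15×10^7 s = 1.99×10^-7 s⁻¹.
Required C = F₀ / (A ω) = 149 / (5.80 × 1.99×10^-7) = 1.29×10^8 J/(m²·K).
D = C / (ρ c_p) = 1.29×10^8 / (1000 × 4190) = 30.8 m.

31 m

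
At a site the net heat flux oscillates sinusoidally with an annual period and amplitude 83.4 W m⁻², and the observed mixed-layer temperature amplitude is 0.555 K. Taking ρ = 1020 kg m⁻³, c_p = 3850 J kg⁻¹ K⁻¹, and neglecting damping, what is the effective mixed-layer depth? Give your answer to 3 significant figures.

ω = 2π / 3.15×10^7 s = 1.99×10^-7 s⁻¹.
Required C = F₀ / (A ω) = 83.4 / (0.555 × 1.99×10^-7) = 7.54×10^8 J/(m²·K).
D = C / (ρ c_p) = 7.54×10^8 / (1020 × 3850) = 192 m.

192 m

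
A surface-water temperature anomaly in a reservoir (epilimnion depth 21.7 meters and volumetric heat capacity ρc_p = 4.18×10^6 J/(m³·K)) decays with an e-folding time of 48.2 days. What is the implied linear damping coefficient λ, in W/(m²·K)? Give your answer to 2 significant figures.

22

Areal heat capacity C = ρc_p × D = 4.18×10^6 × 21.7 = 9.07×10^7 J/(m²·K).
τ = 48.2 days = 4.16×10^6 s.
λ = C / τ = 9.07×10^7 / 4.16×10^6 = 21.8 W/(m²·K).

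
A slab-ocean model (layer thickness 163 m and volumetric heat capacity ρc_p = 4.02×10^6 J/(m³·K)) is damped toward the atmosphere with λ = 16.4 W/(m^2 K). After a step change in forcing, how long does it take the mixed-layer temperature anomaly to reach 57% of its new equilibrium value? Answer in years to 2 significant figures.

Areal heat capacity C = ρc_p × D = 4.02×10^6 × 163 = 6.55×10^8 J/(m^2 K).
τ = C / λ = 6.55×10^8 / 16.4 = 4.00×10^7 s.
Fraction reached: 1 − e^(−t/τ) = 0.57 ⇒ t = −τ ln(1 − 0.57) = τ × 0.844.
t = 3.37×10^7 s = 1.07 years.

1.1 years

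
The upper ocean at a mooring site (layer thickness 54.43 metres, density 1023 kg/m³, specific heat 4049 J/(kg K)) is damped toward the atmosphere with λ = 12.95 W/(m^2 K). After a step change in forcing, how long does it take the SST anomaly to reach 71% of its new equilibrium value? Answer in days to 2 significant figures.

Areal heat capacity C = ρ c_p D = 1023 × 4049 × 54.43 = 2.25×10^8 J/(m²·K).
τ = C / λ = 2.25×10^8 / 12.95 = 1.74×10^7 s.
Fraction reached: 1 − e^(−t/τ) = 0.71 ⇒ t = −τ ln(1 − 0.71) = τ × 1.24.
t = 2.16×10^7 s = 249 days.

250 days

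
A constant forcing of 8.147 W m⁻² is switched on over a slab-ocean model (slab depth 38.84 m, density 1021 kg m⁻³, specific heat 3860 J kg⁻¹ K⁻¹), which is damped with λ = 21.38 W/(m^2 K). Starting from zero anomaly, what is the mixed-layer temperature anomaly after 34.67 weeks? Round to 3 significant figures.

Areal heat capacity C = ρ c_p D = 1021 × 3860 × 38.84 = 1.53×10^8 J/(m²·K).
τ = C / λ = 1.53×10^8 / 21.38 = 7.16×10^6 s.
Equilibrium anomaly ΔT_eq = F / λ = 8.147 / 21.38 = 0.381 K.
t = 34.67 weeks = 2.10×10^7 s, so t/τ = 2.93.
ΔT(t) = ΔT_eq (1 − e^(−t/τ)) = 0.381 × (1 − e^−2.93) = 0.361 K.

0.361 K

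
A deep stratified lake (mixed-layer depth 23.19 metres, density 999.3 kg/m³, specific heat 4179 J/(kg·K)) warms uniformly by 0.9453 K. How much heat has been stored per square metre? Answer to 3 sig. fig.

9.15×10^7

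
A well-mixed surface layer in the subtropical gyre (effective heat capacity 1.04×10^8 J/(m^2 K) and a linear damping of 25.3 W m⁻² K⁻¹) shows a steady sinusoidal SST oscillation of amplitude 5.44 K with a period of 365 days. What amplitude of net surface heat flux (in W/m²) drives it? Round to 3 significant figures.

178

Areal heat capacity C = 1.04×10^8 J/(m^2 K) (given).
ω = 2π / 3.15×10^7 s = 1.99×10^-7 s⁻¹.
√((Cω)² + λ²) = √((20.7)² + 25.3²) = 32.7 W/(m²·K).
F₀ = A × √((Cω)²+λ²) = 5.44 × 32.7 = 178 W/m².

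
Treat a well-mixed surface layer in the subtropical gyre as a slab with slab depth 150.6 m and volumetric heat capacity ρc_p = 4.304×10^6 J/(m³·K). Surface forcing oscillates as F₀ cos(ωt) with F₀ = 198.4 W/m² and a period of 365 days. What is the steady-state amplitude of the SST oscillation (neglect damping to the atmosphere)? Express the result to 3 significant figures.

Areal heat capacity C = ρc_p × D = 4.304×10^6 × 150.6 = 6.48×10^8 J/(m^2 K).
Angular frequency ω = 2π / T = 2π / 3.15×10^7 s = 1.99×10^-7 s⁻¹.
Cω = 6.48×10^8 × 1.99×10^-7 = 129 W/(m²·K).
Amplitude A = F₀ / (Cω) = 198.4 / 129 = 1.54 K.

1.54 K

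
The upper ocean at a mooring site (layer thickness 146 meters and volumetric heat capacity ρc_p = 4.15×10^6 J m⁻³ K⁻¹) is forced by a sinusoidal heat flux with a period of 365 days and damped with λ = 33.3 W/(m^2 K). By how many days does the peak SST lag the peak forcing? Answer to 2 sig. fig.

76 days

Areal heat capacity C = ρc_p × D = 4.15×10^6 × 146 = 6.06×10^8 J m⁻² K⁻¹.
ω = 2π / 3.15×10^7 s = 1.99×10^-7 s⁻¹.
Phase lag φ = arctan(Cω/λ) = arctan(121/33.3) = 1.30 rad.
Time lag = φ / ω = 1.30 / 1.99×10^-7 = 6.53×10^6 s = 75.6 days.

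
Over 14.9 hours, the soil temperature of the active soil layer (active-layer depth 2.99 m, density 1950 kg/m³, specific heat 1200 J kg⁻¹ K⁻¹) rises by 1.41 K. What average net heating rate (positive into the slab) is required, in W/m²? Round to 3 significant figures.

184

Areal heat capacity C = ρ c_p D = 1950 × 1200 × 2.99 = 7.00×10^6 J m⁻² K⁻¹.
Required heat per unit area: Q = C ΔT = 7.00×10^6 × 1.41 = 9.87×10^6 J/m².
Flux F = Q / Δt = 9.87×10^6 / 53600 s = 184 W/m².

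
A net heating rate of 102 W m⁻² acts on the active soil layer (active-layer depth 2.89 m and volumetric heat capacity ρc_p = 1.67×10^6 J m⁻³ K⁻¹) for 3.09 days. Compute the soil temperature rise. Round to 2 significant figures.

5.6 K

Areal heat capacity C = ρc_p × D = 1.67×10^6 × 2.89 = 4.83×10^6 J/(m²·K).
Net heat input Q = F Δt = 102 × (3.09 days × 86400 s/day) = 2.72×10^7 J/m².
ΔT = Q / C = 2.72×10^7 / 4.83×10^6 = 5.64 K.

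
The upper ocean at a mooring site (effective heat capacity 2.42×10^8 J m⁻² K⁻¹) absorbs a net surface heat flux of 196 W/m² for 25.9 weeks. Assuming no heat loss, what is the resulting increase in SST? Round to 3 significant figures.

Areal heat capacity C = 2.42×10^8 J m⁻² K⁻¹ (given).
Net heat input Q = F Δt = 196 × (25.9 weeks × 6.048×10^5 s/week) = 3.07×10^9 J/m².
ΔT = Q / C = 3.07×10^9 / 2.42×10^8 = 12.7 K.

12.7 K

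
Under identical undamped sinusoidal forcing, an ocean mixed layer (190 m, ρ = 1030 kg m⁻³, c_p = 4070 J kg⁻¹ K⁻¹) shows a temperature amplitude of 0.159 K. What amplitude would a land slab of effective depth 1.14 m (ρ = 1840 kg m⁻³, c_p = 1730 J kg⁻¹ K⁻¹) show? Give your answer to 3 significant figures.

C_ocean = 7.96×10^8 J/(m²·K); C_land = 3.63×10^6 J/(m²·K).
A ∝ 1/C ⇒ A_land = A_ocean × C_ocean/C_land = 0.159 × 219 = 34.9 K.

34.9 K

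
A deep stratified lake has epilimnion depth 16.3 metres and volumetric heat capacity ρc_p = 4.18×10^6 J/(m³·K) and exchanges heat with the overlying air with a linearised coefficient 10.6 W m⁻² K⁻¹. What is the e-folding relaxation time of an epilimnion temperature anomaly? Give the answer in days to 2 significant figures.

74 days

Areal heat capacity C = ρc_p × D = 4.18×10^6 × 16.3 = 6.81×10^7 J m⁻² K⁻¹.
Relaxation time τ = C / λ = 6.81×10^7 / 10.6 = 6.43×10^6 s.
In days: 6.43×10^6 s / (86400 s/day) = 74.4 days.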